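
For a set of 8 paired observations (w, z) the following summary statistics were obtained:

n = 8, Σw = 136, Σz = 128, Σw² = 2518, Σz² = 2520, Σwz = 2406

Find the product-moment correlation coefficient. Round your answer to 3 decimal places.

0.738

r = (nΣwz − ΣwΣz) / √[(nΣw² − (Σw)²)(nΣz² − (Σz)²)]
Numerator: 8×2406 − 136×128 = 1840
Denominator: √[(20144 − 18496)(20160 − 16384)] = √[1648 × 3776] = 2494.5637
r = 1840 / 2494.5637 ≈ 0.738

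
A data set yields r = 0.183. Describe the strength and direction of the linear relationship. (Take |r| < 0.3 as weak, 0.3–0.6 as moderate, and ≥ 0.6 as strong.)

weak positive

r = 0.183 > 0 so the relationship is positive.
|r| = 0.183, which falls in the weak range.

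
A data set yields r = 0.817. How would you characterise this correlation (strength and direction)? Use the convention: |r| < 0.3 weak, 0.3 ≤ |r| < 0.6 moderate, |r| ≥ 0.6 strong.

strong positive

r = 0.817 > 0 so the relationship is positive.
|r| = 0.817, which falls in the strong range.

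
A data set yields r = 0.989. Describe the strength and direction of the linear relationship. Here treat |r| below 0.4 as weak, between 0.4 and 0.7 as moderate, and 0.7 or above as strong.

r = 0.989 > 0 so the relationship is positive.
|r| = 0.989, which falls in the strong range.

strong positive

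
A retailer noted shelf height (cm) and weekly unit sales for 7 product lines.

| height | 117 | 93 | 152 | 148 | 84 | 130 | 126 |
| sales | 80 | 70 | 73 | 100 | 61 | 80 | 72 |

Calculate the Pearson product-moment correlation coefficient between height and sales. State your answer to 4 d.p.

0.6789

n = 7, Σx = 850, Σy = 536, Σx² = 107178, Σy² = 41934, Σxy = 66362
nΣxy − ΣxΣy = 464534 − 455600 = 8934
nΣx² − (Σx)² = 750246 − 722500 = 27746; nΣy² − (Σy)² = 293538 − 287296 = 6242
r = 8934 / √(27746 × 6242) = 8934 / 13160.1874 ≈ 0.6789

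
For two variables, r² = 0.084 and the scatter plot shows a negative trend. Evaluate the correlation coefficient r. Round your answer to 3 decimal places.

-0.290

|r| = √0.084 = 0.290
The association is negative, so r = −0.290.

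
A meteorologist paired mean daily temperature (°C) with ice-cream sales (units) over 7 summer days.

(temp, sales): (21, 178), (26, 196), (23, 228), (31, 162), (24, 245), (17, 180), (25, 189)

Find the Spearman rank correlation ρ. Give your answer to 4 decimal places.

-0.0714

Rank temp: 2, 6, 3, 7, 4, 1, 5
Rank sales: 2, 5, 6, 1, 7, 3, 4
d = rank(temp) − rank(sales): 0, 1, -3, 6, -3, -2, 1; Σd² = 60
ρ = 1 − 6Σd² / [n(n²−1)] = 1 − 6×60 / (7×48) = 1 − 360/336 ≈ -0.0714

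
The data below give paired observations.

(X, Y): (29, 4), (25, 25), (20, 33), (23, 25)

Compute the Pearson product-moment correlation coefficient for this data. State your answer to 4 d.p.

n = 4, ΣX = 97, ΣY = 87, ΣX² = 2395, ΣY² = 2355, ΣXY = 1976
nΣXY − ΣXΣY = 7904 − 8439 = -535
nΣX² − (ΣX)² = 9580 − 9409 = 171; nΣY² − (ΣY)² = 9420 − 7569 = 1851
r = -535 / √(171 × 1851) = -535 / 562.6020 ≈ -0.9509

-0.9509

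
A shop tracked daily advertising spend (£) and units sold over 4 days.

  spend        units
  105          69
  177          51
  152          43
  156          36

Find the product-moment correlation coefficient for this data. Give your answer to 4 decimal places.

n = 4, Σx = 590, Σy = 199, Σx² = 89794, Σy² = 10507, Σxy = 28424
nΣxy − ΣxΣy = 113696 − 117410 = -3714
nΣx² − (Σx)² = 359176 − 348100 = 11076; nΣy² − (Σy)² = 42028 − 39601 = 2427
r = -3714 / √(11076 × 2427) = -3714 / 5184.7326 ≈ -0.7163

-0.7163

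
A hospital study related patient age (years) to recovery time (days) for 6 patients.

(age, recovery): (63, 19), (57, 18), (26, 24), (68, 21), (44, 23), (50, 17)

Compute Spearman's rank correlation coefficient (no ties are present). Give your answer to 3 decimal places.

Rank age: 5, 4, 1, 6, 2, 3
Rank recovery: 3, 2, 6, 4, 5, 1
d = rank(age) − rank(recovery): 2, 2, -5, 2, -3, 2; Σd² = 50
ρ = 1 − 6Σd² / [n(n²−1)] = 1 − 6×50 / (6×35) = 1 − 300/210 ≈ -0.429

-0.429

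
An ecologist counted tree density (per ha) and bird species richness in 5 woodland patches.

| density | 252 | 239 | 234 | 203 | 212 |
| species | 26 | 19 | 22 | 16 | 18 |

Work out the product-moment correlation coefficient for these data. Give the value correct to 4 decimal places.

n = 5, Σx = 1140, Σy = 101, Σx² = 261534, Σy² = 2101, Σxy = 23305
nΣxy − ΣxΣy = 116525 − 115140 = 1385
nΣx² − (Σx)² = 1307670 − 1299600 = 8070; nΣy² − (Σy)² = 10505 − 10201 = 304
r = 1385 / √(8070 × 304) = 1385 / 1566.2950 ≈ 0.8843

0.8843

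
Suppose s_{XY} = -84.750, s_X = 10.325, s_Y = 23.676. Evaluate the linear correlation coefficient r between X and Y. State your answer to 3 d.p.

r = Cov(X,Y) / (s_X · s_Y) = -84.750 / (10.325 × 23.676)
  = -84.750 / 244.4547 ≈ -0.347

-0.347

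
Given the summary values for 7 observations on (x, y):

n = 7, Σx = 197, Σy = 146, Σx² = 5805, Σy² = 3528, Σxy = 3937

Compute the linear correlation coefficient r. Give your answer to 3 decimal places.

r = (nΣxy − ΣxΣy) / √[(nΣx² − (Σx)²)(nΣy² − (Σy)²)]
Numerator: 7×3937 − 197×146 = -1203
Denominator: √[(40635 − 38809)(24696 − 21316)] = √[1826 × 3380] = 2484.3269
r = -1203 / 2484.3269 ≈ -0.484

-0.484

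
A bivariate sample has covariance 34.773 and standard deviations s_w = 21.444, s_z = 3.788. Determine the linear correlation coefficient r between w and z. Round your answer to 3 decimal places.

0.428

r = Cov(w,z) / (s_w · s_z) = 34.773 / (21.444 × 3.788)
  = 34.773 / 81.2299 ≈ 0.428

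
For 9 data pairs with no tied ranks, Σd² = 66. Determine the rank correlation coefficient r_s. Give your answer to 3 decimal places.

ρ = 1 − 6Σd² / [n(n²−1)] = 1 − 6×66 / (9×80)
  = 1 − 396/720 = 1 − 0.5500 ≈ 0.450

0.450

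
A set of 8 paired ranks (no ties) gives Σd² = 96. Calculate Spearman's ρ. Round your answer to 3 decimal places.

ρ = 1 − 6Σd² / [n(n²−1)] = 1 − 6×96 / (8×63)
  = 1 − 576/504 = 1 − 1.1429 ≈ -0.143

-0.143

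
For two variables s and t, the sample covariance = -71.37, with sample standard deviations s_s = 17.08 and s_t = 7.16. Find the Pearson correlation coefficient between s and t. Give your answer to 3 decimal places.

-0.584

r = Cov(s,t) / (s_s · s_t) = -71.37 / (17.08 × 7.16)
  = -71.37 / 122.2928 ≈ -0.584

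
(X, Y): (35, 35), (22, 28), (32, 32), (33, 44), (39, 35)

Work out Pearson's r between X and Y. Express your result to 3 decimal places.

0.533

n = 5, ΣX = 161, ΣY = 174, ΣX² = 5343, ΣY² = 6194, ΣXY = 5682
nΣXY − ΣXΣY = 28410 − 28014 = 396
nΣX² − (ΣX)² = 26715 − 25921 = 794; nΣY² − (ΣY)² = 30970 − 30276 = 694
r = 396 / √(794 × 694) = 396 / 742.3180 ≈ 0.533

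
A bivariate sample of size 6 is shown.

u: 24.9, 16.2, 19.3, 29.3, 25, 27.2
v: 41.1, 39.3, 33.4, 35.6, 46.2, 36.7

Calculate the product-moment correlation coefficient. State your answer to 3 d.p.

0.063

n = 6, Σu = 141.9, Σv = 232.3, Σu² = 3478.27, Σv² = 9097.95, Σuv = 5500.99
nΣuv − ΣuΣv = 33005.94 − 32963.37 = 42.57
nΣu² − (Σu)² = 20869.62 − 20135.61 = 734.01; nΣv² − (Σv)² = 54587.7 − 53963.29 = 624.41
r = 42.57 / √(734.01 × 624.41) = 42.57 / 676.9957 ≈ 0.063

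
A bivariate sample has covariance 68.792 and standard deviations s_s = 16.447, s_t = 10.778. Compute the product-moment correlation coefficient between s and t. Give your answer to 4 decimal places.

r = Cov(s,t) / (s_s · s_t) = 68.792 / (16.447 × 10.778)
  = 68.792 / 177.2658 ≈ 0.3881

0.3881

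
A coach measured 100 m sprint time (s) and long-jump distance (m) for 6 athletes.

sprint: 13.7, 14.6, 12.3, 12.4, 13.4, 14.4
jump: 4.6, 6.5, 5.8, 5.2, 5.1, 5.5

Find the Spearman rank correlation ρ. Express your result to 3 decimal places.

Rank sprint: 4, 6, 1, 2, 3, 5
Rank jump: 1, 6, 5, 3, 2, 4
d = rank(sprint) − rank(jump): 3, 0, -4, -1, 1, 1; Σd² = 28
ρ = 1 − 6Σd² / [n(n²−1)] = 1 − 6×28 / (6×35) = 1 − 168/210 ≈ 0.200

0.200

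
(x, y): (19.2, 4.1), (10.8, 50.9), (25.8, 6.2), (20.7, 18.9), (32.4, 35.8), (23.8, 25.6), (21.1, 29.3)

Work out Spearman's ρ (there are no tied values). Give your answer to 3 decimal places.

Rank x: 2, 1, 6, 3, 7, 5, 4
Rank y: 1, 7, 2, 3, 6, 4, 5
d = rank(x) − rank(y): 1, -6, 4, 0, 1, 1, -1; Σd² = 56
ρ = 1 − 6Σd² / [n(n²−1)] = 1 − 6×56 / (7×48) = 1 − 336/336 ≈ 0.000

0.000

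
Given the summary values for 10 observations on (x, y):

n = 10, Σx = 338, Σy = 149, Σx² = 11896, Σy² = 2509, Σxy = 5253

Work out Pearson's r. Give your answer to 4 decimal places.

r = (nΣxy − ΣxΣy) / √[(nΣx² − (Σx)²)(nΣy² − (Σy)²)]
Numerator: 10×5253 − 338×149 = 2168
Denominator: √[(118960 − 114244)(25090 − 22201)] = √[4716 × 2889] = 3691.1413
r = 2168 / 3691.1413 ≈ 0.5874

0.5874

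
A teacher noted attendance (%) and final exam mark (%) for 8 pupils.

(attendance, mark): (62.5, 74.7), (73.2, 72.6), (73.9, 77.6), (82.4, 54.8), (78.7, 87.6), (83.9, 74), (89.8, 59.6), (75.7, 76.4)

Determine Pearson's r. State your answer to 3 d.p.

n = 8, Σx = 620.1, Σy = 577.3, Σx² = 48542.89, Σy² = 42414.53, Σxy = 44471.51
nΣxy − ΣxΣy = 355772.08 − 357983.73 = -2211.65
nΣx² − (Σx)² = 388343.12 − 384524.01 = 3819.11; nΣy² − (Σy)² = 339316.24 − 333275.29 = 6040.95
r = -2211.65 / √(3819.11 × 6040.95) = -2211.65 / 4803.2336 ≈ -0.460

-0.460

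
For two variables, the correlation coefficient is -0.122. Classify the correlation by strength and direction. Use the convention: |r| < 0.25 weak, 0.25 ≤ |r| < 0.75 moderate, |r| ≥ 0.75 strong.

r = -0.122 < 0 so the relationship is negative.
|r| = 0.122, which falls in the weak range.

weak negative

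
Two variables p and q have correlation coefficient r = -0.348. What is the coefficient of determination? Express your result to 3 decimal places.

r² = (-0.348)² = 0.121

0.121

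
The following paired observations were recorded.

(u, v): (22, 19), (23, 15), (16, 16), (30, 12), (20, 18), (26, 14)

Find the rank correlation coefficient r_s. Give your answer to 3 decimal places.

Rank u: 3, 4, 1, 6, 2, 5
Rank v: 6, 3, 4, 1, 5, 2
d = rank(u) − rank(v): -3, 1, -3, 5, -3, 3; Σd² = 62
ρ = 1 − 6Σd² / [n(n²−1)] = 1 − 6×62 / (6×35) = 1 − 372/210 ≈ -0.771

-0.771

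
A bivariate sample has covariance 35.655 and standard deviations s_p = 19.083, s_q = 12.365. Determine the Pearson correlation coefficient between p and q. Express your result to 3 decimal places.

r = Cov(p,q) / (s_p · s_q) = 35.655 / (19.083 × 12.365)
  = 35.655 / 235.9613 ≈ 0.151

0.151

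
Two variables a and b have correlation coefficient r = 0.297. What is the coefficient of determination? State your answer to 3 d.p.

r² = (0.297)² = 0.088

0.088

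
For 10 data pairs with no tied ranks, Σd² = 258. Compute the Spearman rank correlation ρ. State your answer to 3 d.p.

-0.564

ρ = 1 − 6Σd² / [n(n²−1)] = 1 − 6×258 / (10×99)
  = 1 − 1548/990 = 1 − 1.5636 ≈ -0.564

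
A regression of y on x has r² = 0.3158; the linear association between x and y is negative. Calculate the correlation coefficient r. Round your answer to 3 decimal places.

|r| = √0.3158 = 0.562
The association is negative, so r = −0.562.

-0.562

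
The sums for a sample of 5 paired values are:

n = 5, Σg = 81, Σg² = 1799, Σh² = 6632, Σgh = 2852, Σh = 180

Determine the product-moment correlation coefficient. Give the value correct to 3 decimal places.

r = (nΣgh − ΣgΣh) / √[(nΣg² − (Σg)²)(nΣh² − (Σh)²)]
Numerator: 5×2852 − 81×180 = -320
Denominator: √[(8995 − 6561)(33160 − 32400)] = √[2434 × 760] = 1360.0882
r = -320 / 1360.0882 ≈ -0.235

-0.235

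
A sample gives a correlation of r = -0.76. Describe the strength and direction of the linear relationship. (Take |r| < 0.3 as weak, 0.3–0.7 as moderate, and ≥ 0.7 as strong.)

r = -0.76 < 0 so the relationship is negative.
|r| = 0.76, which falls in the strong range.

strong negative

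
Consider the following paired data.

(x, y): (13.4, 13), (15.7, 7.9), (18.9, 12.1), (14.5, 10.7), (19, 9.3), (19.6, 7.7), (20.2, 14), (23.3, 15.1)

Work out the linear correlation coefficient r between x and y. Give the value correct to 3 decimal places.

0.331

n = 8, Σx = 144.6, Σy = 89.8, Σx² = 2689.6, Σy² = 1062.1, Σxy = 1644.32
nΣxy − ΣxΣy = 13154.56 − 12985.08 = 169.48
nΣx² − (Σx)² = 21516.8 − 20909.16 = 607.64; nΣy² − (Σy)² = 8496.8 − 8064.04 = 432.76
r = 169.48 / √(607.64 × 432.76) = 169.48 / 512.7985 ≈ 0.331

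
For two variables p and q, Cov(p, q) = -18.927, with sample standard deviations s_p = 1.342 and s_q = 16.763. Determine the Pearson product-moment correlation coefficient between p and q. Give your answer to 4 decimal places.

-0.8414

r = Cov(p,q) / (s_p · s_q) = -18.927 / (1.342 × 16.763)
  = -18.927 / 22.4959 ≈ -0.8414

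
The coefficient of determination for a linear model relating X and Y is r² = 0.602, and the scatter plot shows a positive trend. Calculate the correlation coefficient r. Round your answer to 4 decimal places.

|r| = √0.602 = 0.7759
The association is positive, so r = 0.7759.

0.7759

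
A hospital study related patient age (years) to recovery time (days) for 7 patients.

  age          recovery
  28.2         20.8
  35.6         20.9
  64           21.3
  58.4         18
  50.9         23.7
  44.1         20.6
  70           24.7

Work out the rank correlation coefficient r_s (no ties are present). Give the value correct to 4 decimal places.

Rank age: 1, 2, 6, 5, 4, 3, 7
Rank recovery: 3, 4, 5, 1, 6, 2, 7
d = rank(age) − rank(recovery): -2, -2, 1, 4, -2, 1, 0; Σd² = 30
ρ = 1 − 6Σd² / [n(n²−1)] = 1 − 6×30 / (7×48) = 1 − 180/336 ≈ 0.4643

0.4643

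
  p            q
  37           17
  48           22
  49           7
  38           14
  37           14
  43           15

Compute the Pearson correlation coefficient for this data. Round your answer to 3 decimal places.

-0.112

n = 6, Σp = 252, Σq = 89, Σp² = 10736, Σq² = 1439, Σpq = 3723
nΣpq − ΣpΣq = 22338 − 22428 = -90
nΣp² − (Σp)² = 64416 − 63504 = 912; nΣq² − (Σq)² = 8634 − 7921 = 713
r = -90 / √(912 × 713) = -90 / 806.3845 ≈ -0.112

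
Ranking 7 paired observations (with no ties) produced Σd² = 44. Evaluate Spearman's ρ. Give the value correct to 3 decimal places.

ρ = 1 − 6Σd² / [n(n²−1)] = 1 − 6×44 / (7×48)
  = 1 − 264/336 = 1 − 0.7857 ≈ 0.214

0.214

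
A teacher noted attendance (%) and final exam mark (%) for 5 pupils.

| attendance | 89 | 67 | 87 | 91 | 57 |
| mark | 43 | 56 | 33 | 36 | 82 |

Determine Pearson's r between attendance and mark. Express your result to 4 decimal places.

n = 5, Σx = 391, Σy = 250, Σx² = 31509, Σy² = 14094, Σxy = 18400
nΣxy − ΣxΣy = 92000 − 97750 = -5750
nΣx² − (Σx)² = 157545 − 152881 = 4664; nΣy² − (Σy)² = 70470 − 62500 = 7970
r = -5750 / √(4664 × 7970) = -5750 / 6096.8910 ≈ -0.9431

-0.9431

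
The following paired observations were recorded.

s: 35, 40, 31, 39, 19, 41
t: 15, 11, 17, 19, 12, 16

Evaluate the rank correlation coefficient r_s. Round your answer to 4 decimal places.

0.0286

Rank s: 3, 5, 2, 4, 1, 6
Rank t: 3, 1, 5, 6, 2, 4
d = rank(s) − rank(t): 0, 4, -3, -2, -1, 2; Σd² = 34
ρ = 1 − 6Σd² / [n(n²−1)] = 1 − 6×34 / (6×35) = 1 − 204/210 ≈ 0.0286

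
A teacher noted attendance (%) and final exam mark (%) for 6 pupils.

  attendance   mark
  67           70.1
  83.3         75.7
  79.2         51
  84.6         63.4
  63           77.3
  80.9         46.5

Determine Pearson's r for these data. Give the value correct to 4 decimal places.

n = 6, Σx = 458, Σy = 384, Σx² = 35371.5, Σy² = 25402.6, Σxy = 29037.1
nΣxy − ΣxΣy = 174222.6 − 175872 = -1649.4
nΣx² − (Σx)² = 212229 − 209764 = 2465; nΣy² − (Σy)² = 152415.6 − 147456 = 4959.6
r = -1649.4 / √(2465 × 4959.6) = -1649.4 / 3496.4860 ≈ -0.4717

-0.4717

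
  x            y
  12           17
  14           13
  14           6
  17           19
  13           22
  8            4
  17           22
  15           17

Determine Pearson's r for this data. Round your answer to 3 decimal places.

0.644

n = 8, Σx = 110, Σy = 120, Σx² = 1572, Σy² = 2128, Σxy = 1740
nΣxy − ΣxΣy = 13920 − 13200 = 720
nΣx² − (Σx)² = 12576 − 12100 = 476; nΣy² − (Σy)² = 17024 − 14400 = 2624
r = 720 / √(476 × 2624) = 720 / 1117.5974 ≈ 0.644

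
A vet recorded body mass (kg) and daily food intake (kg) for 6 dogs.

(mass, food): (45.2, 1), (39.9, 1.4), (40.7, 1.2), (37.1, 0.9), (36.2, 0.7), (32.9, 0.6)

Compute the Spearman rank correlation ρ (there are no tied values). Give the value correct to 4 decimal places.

Rank mass: 6, 4, 5, 3, 2, 1
Rank food: 4, 6, 5, 3, 2, 1
d = rank(mass) − rank(food): 2, -2, 0, 0, 0, 0; Σd² = 8
ρ = 1 − 6Σd² / [n(n²−1)] = 1 − 6×8 / (6×35) = 1 − 48/210 ≈ 0.7714

0.7714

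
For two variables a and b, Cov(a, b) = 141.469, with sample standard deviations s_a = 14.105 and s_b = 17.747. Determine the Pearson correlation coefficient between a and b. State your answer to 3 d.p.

r = Cov(a,b) / (s_a · s_b) = 141.469 / (14.105 × 17.747)
  = 141.469 / 250.3214 ≈ 0.565

0.565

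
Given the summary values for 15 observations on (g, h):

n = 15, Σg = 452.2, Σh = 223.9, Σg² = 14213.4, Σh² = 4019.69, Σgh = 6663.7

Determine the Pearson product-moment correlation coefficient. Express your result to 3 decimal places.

-0.137

r = (nΣgh − ΣgΣh) / √[(nΣg² − (Σg)²)(nΣh² − (Σh)²)]
Numerator: 15×6663.7 − 452.2×223.9 = -1292.08
Denominator: √[(213201 − 204484.84)(60295.35 − 50131.21)] = √[8716.16 × 10164.14] = 9412.3467
r = -1292.08 / 9412.3467 ≈ -0.137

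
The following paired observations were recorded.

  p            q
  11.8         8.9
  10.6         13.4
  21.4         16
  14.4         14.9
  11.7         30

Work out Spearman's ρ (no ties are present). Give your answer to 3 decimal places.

0.200

Rank p: 3, 1, 5, 4, 2
Rank q: 1, 2, 4, 3, 5
d = rank(p) − rank(q): 2, -1, 1, 1, -3; Σd² = 16
ρ = 1 − 6Σd² / [n(n²−1)] = 1 − 6×16 / (5×24) = 1 − 96/120 ≈ 0.200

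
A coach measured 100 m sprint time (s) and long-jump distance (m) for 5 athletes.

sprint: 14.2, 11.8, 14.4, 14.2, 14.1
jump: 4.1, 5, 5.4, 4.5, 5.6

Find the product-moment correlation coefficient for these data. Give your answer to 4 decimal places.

n = 5, Σx = 68.7, Σy = 24.6, Σx² = 948.69, Σy² = 122.58, Σxy = 337.84
nΣxy − ΣxΣy = 1689.2 − 1690.02 = -0.82
nΣx² − (Σx)² = 4743.45 − 4719.69 = 23.76; nΣy² − (Σy)² = 612.9 − 605.16 = 7.74
r = -0.82 / √(23.76 × 7.74) = -0.82 / 13.5611 ≈ -0.0605

-0.0605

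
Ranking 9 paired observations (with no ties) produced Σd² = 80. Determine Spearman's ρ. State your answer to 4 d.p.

0.3333

ρ = 1 − 6Σd² / [n(n²−1)] = 1 − 6×80 / (9×80)
  = 1 − 480/720 = 1 − 0.66667 ≈ 0.3333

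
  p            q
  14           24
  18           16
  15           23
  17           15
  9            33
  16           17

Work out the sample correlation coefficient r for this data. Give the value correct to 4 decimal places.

-0.9702

n = 6, Σp = 89, Σq = 128, Σp² = 1371, Σq² = 2964, Σpq = 1793
nΣpq − ΣpΣq = 10758 − 11392 = -634
nΣp² − (Σp)² = 8226 − 7921 = 305; nΣq² − (Σq)² = 17784 − 16384 = 1400
r = -634 / √(305 × 1400) = -634 / 653.4524 ≈ -0.9702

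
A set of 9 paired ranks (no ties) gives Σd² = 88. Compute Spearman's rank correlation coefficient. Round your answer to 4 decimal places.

ρ = 1 − 6Σd² / [n(n²−1)] = 1 − 6×88 / (9×80)
  = 1 − 528/720 = 1 − 0.73333 ≈ 0.2667

0.2667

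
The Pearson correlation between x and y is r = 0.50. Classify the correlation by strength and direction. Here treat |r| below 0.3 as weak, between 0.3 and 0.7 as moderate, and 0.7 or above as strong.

moderate positive

r = 0.50 > 0 so the relationship is positive.
|r| = 0.50, which falls in the moderate range.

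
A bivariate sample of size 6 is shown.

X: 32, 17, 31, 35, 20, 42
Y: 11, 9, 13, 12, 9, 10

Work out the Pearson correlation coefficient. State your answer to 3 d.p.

0.521

n = 6, ΣX = 177, ΣY = 64, ΣX² = 5663, ΣY² = 696, ΣXY = 1928
nΣXY − ΣXΣY = 11568 − 11328 = 240
nΣX² − (ΣX)² = 33978 − 31329 = 2649; nΣY² − (ΣY)² = 4176 − 4096 = 80
r = 240 / √(2649 × 80) = 240 / 460.3477 ≈ 0.521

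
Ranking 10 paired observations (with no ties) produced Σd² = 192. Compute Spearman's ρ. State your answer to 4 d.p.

-0.1636

ρ = 1 − 6Σd² / [n(n²−1)] = 1 − 6×192 / (10×99)
  = 1 − 1152/990 = 1 − 1.16364 ≈ -0.1636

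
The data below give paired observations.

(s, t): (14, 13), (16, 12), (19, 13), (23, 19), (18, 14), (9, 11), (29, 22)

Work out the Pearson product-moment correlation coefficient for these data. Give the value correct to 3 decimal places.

n = 7, Σs = 128, Σt = 104, Σs² = 2588, Σt² = 1644, Σst = 2047
nΣst − ΣsΣt = 14329 − 13312 = 1017
nΣs² − (Σs)² = 18116 − 16384 = 1732; nΣt² − (Σt)² = 11508 − 10816 = 692
r = 1017 / √(1732 × 692) = 1017 / 1094.7803 ≈ 0.929

0.929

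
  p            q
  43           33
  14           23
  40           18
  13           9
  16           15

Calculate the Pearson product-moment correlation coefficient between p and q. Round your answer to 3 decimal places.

0.644

n = 5, Σp = 126, Σq = 98, Σp² = 4070, Σq² = 2248, Σpq = 2818
nΣpq − ΣpΣq = 14090 − 12348 = 1742
nΣp² − (Σp)² = 20350 − 15876 = 4474; nΣq² − (Σq)² = 11240 − 9604 = 1636
r = 1742 / √(4474 × 1636) = 1742 / 2705.4508 ≈ 0.644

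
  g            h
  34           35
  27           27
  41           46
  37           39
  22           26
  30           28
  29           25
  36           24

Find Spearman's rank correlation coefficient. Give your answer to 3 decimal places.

0.571

Rank g: 5, 2, 8, 7, 1, 4, 3, 6
Rank h: 6, 4, 8, 7, 3, 5, 2, 1
d = rank(g) − rank(h): -1, -2, 0, 0, -2, -1, 1, 5; Σd² = 36
ρ = 1 − 6Σd² / [n(n²−1)] = 1 − 6×36 / (8×63) = 1 − 216/504 ≈ 0.571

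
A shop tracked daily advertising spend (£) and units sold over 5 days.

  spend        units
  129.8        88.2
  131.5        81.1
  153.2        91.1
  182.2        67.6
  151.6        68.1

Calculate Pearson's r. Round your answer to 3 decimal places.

-0.611

n = 5, Σx = 748.3, Σy = 396.1, Σx² = 113789.93, Σy² = 31863.03, Σxy = 58710.21
nΣxy − ΣxΣy = 293551.05 − 296401.63 = -2850.58
nΣx² − (Σx)² = 568949.65 − 559952.89 = 8996.76; nΣy² − (Σy)² = 159315.15 − 156895.21 = 2419.94
r = -2850.58 / √(8996.76 × 2419.94) = -2850.58 / 4666.0068 ≈ -0.611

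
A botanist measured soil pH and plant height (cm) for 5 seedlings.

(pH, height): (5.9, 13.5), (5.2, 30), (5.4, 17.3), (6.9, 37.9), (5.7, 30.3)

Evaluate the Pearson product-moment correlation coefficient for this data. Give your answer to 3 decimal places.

0.469

n = 5, Σx = 29.1, Σy = 129, Σx² = 171.11, Σy² = 3736.04, Σxy = 763.29
nΣxy − ΣxΣy = 3816.45 − 3753.9 = 62.55
nΣx² − (Σx)² = 855.55 − 846.81 = 8.74; nΣy² − (Σy)² = 18680.2 − 16641 = 2039.2
r = 62.55 / √(8.74 × 2039.2) = 62.55 / 133.5013 ≈ 0.469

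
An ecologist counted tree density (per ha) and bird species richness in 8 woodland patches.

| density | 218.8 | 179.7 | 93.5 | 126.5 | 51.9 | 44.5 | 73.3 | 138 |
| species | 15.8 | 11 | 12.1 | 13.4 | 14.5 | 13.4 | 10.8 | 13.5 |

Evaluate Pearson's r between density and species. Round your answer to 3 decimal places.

n = 8, Σx = 926.2, Σy = 104.5, Σx² = 134000.78, Σy² = 1385.31, Σxy = 12263.68
nΣxy − ΣxΣy = 98109.44 − 96787.9 = 1321.54
nΣx² − (Σx)² = 1072006.24 − 857846.44 = 214159.8; nΣy² − (Σy)² = 11082.48 − 10920.25 = 162.23
r = 1321.54 / √(214159.8 × 162.23) = 1321.54 / 5894.3315 ≈ 0.224

0.224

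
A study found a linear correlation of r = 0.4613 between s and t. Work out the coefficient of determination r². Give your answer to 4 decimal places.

r² = (0.4613)² = 0.2128

0.2128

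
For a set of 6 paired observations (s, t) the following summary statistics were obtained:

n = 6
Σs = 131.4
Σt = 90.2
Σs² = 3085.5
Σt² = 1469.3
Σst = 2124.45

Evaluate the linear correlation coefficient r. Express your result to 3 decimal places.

0.971

r = (nΣst − ΣsΣt) / √[(nΣs² − (Σs)²)(nΣt² − (Σt)²)]
Numerator: 6×2124.45 − 131.4×90.2 = 894.42
Denominator: √[(18513 − 17265.96)(8815.8 − 8136.04)] = √[1247.04 × 679.76] = 920.6997
r = 894.42 / 920.6997 ≈ 0.971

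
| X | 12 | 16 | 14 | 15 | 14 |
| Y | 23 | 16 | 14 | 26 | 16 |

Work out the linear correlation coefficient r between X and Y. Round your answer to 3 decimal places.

-0.227

n = 5, ΣX = 71, ΣY = 95, ΣX² = 1017, ΣY² = 1913, ΣXY = 1342
nΣXY − ΣXΣY = 6710 − 6745 = -35
nΣX² − (ΣX)² = 5085 − 5041 = 44; nΣY² − (ΣY)² = 9565 − 9025 = 540
r = -35 / √(44 × 540) = -35 / 154.1428 ≈ -0.227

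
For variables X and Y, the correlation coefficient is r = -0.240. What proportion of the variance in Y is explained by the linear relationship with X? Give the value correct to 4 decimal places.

0.0576

r² = (-0.240)² = 0.0576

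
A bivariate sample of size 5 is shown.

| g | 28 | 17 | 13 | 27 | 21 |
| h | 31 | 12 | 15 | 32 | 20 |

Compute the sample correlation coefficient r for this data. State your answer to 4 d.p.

n = 5, Σg = 106, Σh = 110, Σg² = 2412, Σh² = 2754, Σgh = 2551
nΣgh − ΣgΣh = 12755 − 11660 = 1095
nΣg² − (Σg)² = 12060 − 11236 = 824; nΣh² − (Σh)² = 13770 − 12100 = 1670
r = 1095 / √(824 × 1670) = 1095 / 1173.0644 ≈ 0.9335

0.9335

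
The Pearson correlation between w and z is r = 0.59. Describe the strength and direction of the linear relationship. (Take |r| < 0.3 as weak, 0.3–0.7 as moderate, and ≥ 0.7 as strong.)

r = 0.59 > 0 so the relationship is positive.
|r| = 0.59, which falls in the moderate range.

moderate positive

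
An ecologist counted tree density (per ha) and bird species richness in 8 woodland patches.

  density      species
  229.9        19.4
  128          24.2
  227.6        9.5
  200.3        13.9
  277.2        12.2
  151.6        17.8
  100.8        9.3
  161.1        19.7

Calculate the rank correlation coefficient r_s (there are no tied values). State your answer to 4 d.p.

-0.0952

Rank density: 7, 2, 6, 5, 8, 3, 1, 4
Rank species: 6, 8, 2, 4, 3, 5, 1, 7
d = rank(density) − rank(species): 1, -6, 4, 1, 5, -2, 0, -3; Σd² = 92
ρ = 1 − 6Σd² / [n(n²−1)] = 1 − 6×92 / (8×63) = 1 − 552/504 ≈ -0.0952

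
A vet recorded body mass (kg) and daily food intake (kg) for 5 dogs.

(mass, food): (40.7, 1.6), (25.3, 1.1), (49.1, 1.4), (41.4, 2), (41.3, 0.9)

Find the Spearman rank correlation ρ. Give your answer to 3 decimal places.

0.300

Rank mass: 2, 1, 5, 4, 3
Rank food: 4, 2, 3, 5, 1
d = rank(mass) − rank(food): -2, -1, 2, -1, 2; Σd² = 14
ρ = 1 − 6Σd² / [n(n²−1)] = 1 − 6×14 / (5×24) = 1 − 84/120 ≈ 0.300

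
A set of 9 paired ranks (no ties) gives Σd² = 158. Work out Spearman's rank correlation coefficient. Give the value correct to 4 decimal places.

ρ = 1 − 6Σd² / [n(n²−1)] = 1 − 6×158 / (9×80)
  = 1 − 948/720 = 1 − 1.31667 ≈ -0.3167

-0.3167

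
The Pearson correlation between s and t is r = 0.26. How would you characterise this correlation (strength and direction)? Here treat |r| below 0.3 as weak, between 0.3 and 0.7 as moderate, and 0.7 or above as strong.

r = 0.26 > 0 so the relationship is positive.
|r| = 0.26, which falls in the weak range.

weak positive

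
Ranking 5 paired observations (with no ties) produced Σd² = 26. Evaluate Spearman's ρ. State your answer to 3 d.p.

-0.300

ρ = 1 − 6Σd² / [n(n²−1)] = 1 − 6×26 / (5×24)
  = 1 − 156/120 = 1 − 1.3000 ≈ -0.300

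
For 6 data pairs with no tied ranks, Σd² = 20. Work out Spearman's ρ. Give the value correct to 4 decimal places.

0.4286

ρ = 1 − 6Σd² / [n(n²−1)] = 1 − 6×20 / (6×35)
  = 1 − 120/210 = 1 − 0.57143 ≈ 0.4286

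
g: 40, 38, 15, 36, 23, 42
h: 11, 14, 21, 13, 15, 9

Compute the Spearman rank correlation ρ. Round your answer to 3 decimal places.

Rank g: 5, 4, 1, 3, 2, 6
Rank h: 2, 4, 6, 3, 5, 1
d = rank(g) − rank(h): 3, 0, -5, 0, -3, 5; Σd² = 68
ρ = 1 − 6Σd² / [n(n²−1)] = 1 − 6×68 / (6×35) = 1 − 408/210 ≈ -0.943

-0.943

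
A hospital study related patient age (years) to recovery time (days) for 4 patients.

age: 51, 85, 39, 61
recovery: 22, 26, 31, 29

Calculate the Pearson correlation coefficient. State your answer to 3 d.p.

n = 4, Σx = 236, Σy = 108, Σx² = 15068, Σy² = 2962, Σxy = 6310
nΣxy − ΣxΣy = 25240 − 25488 = -248
nΣx² − (Σx)² = 60272 − 55696 = 4576; nΣy² − (Σy)² = 11848 − 11664 = 184
r = -248 / √(4576 × 184) = -248 / 917.5969 ≈ -0.270

-0.270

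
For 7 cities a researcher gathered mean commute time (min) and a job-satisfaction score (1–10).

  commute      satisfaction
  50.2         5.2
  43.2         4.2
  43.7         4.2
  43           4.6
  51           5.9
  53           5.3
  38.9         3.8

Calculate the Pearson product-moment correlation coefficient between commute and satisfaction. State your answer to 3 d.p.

n = 7, Σx = 323, Σy = 33.2, Σx² = 15068.18, Σy² = 160.82, Σxy = 1553.44
nΣxy − ΣxΣy = 10874.08 − 10723.6 = 150.48
nΣx² − (Σx)² = 105477.26 − 104329 = 1148.26; nΣy² − (Σy)² = 1125.74 − 1102.24 = 23.5
r = 150.48 / √(1148.26 × 23.5) = 150.48 / 164.2684 ≈ 0.916

0.916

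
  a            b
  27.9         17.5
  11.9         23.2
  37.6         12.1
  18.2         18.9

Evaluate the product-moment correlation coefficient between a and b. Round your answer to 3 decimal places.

-0.972

n = 4, Σa = 95.6, Σb = 71.7, Σa² = 2665.02, Σb² = 1348.11, Σab = 1563.27
nΣab − ΣaΣb = 6253.08 − 6854.52 = -601.44
nΣa² − (Σa)² = 10660.08 − 9139.36 = 1520.72; nΣb² − (Σb)² = 5392.44 − 5140.89 = 251.55
r = -601.44 / √(1520.72 × 251.55) = -601.44 / 618.4958 ≈ -0.972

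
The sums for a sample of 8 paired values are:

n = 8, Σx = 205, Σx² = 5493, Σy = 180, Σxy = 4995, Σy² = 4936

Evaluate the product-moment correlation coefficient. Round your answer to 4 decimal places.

0.8297

r = (nΣxy − ΣxΣy) / √[(nΣx² − (Σx)²)(nΣy² − (Σy)²)]
Numerator: 8×4995 − 205×180 = 3060
Denominator: √[(43944 − 42025)(39488 − 32400)] = √[1919 × 7088] = 3688.0716
r = 3060 / 3688.0716 ≈ 0.8297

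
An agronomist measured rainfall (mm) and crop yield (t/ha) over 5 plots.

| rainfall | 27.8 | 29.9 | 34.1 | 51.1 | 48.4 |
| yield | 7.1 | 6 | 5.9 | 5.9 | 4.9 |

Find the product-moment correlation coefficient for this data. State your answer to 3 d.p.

-0.700

n = 5, Σx = 191.3, Σy = 29.8, Σx² = 7783.43, Σy² = 180.04, Σxy = 1116.62
nΣxy − ΣxΣy = 5583.1 − 5700.74 = -117.64
nΣx² − (Σx)² = 38917.15 − 36595.69 = 2321.46; nΣy² − (Σy)² = 900.2 − 888.04 = 12.16
r = -117.64 / √(2321.46 × 12.16) = -117.64 / 168.0147 ≈ -0.700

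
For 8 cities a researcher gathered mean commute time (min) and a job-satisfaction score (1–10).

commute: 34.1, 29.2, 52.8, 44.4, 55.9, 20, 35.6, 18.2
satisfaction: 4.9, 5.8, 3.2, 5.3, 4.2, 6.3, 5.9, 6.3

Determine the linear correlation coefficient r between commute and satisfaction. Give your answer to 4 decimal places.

n = 8, Σx = 290.2, Σy = 41.9, Σx² = 11898.06, Σy² = 227.81, Σxy = 1426.21
nΣxy − ΣxΣy = 11409.68 − 12159.38 = -749.7
nΣx² − (Σx)² = 95184.48 − 84216.04 = 10968.44; nΣy² − (Σy)² = 1822.48 − 1755.61 = 66.87
r = -749.7 / √(10968.44 × 66.87) = -749.7 / 856.4225 ≈ -0.8754

-0.8754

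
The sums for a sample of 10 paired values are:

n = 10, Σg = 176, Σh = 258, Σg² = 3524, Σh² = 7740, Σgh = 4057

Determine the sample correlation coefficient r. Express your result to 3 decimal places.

-0.712

r = (nΣgh − ΣgΣh) / √[(nΣg² − (Σg)²)(nΣh² − (Σh)²)]
Numerator: 10×4057 − 176×258 = -4838
Denominator: √[(35240 − 30976)(77400 − 66564)] = √[4264 × 10836] = 6797.4042
r = -4838 / 6797.4042 ≈ -0.712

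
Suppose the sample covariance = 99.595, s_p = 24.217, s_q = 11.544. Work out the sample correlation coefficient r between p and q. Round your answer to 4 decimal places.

0.3563

r = Cov(p,q) / (s_p · s_q) = 99.595 / (24.217 × 11.544)
  = 99.595 / 279.5610 ≈ 0.3563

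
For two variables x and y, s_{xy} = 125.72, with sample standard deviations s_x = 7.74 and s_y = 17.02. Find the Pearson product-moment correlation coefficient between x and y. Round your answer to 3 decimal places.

0.954

r = Cov(x,y) / (s_x · s_y) = 125.72 / (7.74 × 17.02)
  = 125.72 / 131.7348 ≈ 0.954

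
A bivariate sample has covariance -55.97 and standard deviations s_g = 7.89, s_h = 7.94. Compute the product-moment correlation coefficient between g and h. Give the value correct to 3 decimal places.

r = Cov(g,h) / (s_g · s_h) = -55.97 / (7.89 × 7.94)
  = -55.97 / 62.6466 ≈ -0.893

-0.893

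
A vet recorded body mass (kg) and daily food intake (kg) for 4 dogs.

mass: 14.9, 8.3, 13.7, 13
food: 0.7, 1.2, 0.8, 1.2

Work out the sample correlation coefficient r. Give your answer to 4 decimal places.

-0.7462

n = 4, Σx = 49.9, Σy = 3.9, Σx² = 647.59, Σy² = 4.01, Σxy = 46.95
nΣxy − ΣxΣy = 187.8 − 194.61 = -6.81
nΣx² − (Σx)² = 2590.36 − 2490.01 = 100.35; nΣy² − (Σy)² = 16.04 − 15.21 = 0.83
r = -6.81 / √(100.35 × 0.83) = -6.81 / 9.1264 ≈ -0.7462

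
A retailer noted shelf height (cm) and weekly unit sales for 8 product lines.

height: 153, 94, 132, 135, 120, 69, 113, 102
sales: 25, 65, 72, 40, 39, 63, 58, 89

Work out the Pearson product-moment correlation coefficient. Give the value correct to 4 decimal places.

n = 8, Σx = 918, Σy = 451, Σx² = 110228, Σy² = 28409, Σxy = 49498
nΣxy − ΣxΣy = 395984 − 414018 = -18034
nΣx² − (Σx)² = 881824 − 842724 = 39100; nΣy² − (Σy)² = 227272 − 203401 = 23871
r = -18034 / √(39100 × 23871) = -18034 / 30550.8772 ≈ -0.5903

-0.5903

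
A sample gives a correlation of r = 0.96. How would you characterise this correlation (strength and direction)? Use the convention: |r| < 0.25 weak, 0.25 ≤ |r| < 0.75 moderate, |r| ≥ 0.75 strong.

strong positive

r = 0.96 > 0 so the relationship is positive.
|r| = 0.96, which falls in the strong range.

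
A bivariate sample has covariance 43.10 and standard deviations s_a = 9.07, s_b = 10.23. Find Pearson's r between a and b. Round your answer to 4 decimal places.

0.4645

r = Cov(a,b) / (s_a · s_b) = 43.10 / (9.07 × 10.23)
  = 43.10 / 92.7861 ≈ 0.4645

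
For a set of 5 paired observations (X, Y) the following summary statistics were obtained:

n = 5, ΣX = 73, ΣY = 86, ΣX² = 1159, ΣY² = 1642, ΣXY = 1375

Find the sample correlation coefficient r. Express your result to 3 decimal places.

0.969

r = (nΣXY − ΣXΣY) / √[(nΣX² − (ΣX)²)(nΣY² − (ΣY)²)]
Numerator: 5×1375 − 73×86 = 597
Denominator: √[(5795 − 5329)(8210 − 7396)] = √[466 × 814] = 615.8928
r = 597 / 615.8928 ≈ 0.969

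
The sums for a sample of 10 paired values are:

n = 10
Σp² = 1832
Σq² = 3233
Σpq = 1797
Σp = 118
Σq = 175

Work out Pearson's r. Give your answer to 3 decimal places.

-0.979

r = (nΣpq − ΣpΣq) / √[(nΣp² − (Σp)²)(nΣq² − (Σq)²)]
Numerator: 10×1797 − 118×175 = -2680
Denominator: √[(18320 − 13924)(32330 − 30625)] = √[4396 × 1705] = 2737.7326
r = -2680 / 2737.7326 ≈ -0.979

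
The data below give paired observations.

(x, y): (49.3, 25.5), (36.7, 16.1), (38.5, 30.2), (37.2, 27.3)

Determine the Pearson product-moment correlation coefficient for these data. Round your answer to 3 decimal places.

n = 4, Σx = 161.7, Σy = 99.1, Σx² = 6643.47, Σy² = 2566.79, Σxy = 4026.28
nΣxy − ΣxΣy = 16105.12 − 16024.47 = 80.65
nΣx² − (Σx)² = 26573.88 − 26146.89 = 426.99; nΣy² − (Σy)² = 10267.16 − 9820.81 = 446.35
r = 80.65 / √(426.99 × 446.35) = 80.65 / 436.5627 ≈ 0.185

0.185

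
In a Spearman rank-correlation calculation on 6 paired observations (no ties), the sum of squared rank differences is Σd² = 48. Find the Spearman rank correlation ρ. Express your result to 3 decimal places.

ρ = 1 − 6Σd² / [n(n²−1)] = 1 − 6×48 / (6×35)
  = 1 − 288/210 = 1 − 1.3714 ≈ -0.371

-0.371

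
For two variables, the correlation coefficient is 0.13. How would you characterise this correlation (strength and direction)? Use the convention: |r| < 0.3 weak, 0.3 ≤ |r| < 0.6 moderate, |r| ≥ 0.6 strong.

weak positive

r = 0.13 > 0 so the relationship is positive.
|r| = 0.13, which falls in the weak range.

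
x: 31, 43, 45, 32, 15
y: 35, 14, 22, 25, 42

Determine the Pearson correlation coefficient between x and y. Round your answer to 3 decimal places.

n = 5, Σx = 166, Σy = 138, Σx² = 6084, Σy² = 4294, Σxy = 4107
nΣxy − ΣxΣy = 20535 − 22908 = -2373
nΣx² − (Σx)² = 30420 − 27556 = 2864; nΣy² − (Σy)² = 21470 − 19044 = 2426
r = -2373 / √(2864 × 2426) = -2373 / 2635.9181 ≈ -0.900

-0.900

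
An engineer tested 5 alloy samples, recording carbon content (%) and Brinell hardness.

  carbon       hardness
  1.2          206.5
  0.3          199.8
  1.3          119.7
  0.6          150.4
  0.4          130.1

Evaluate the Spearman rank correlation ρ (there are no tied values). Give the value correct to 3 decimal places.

-0.300

Rank carbon: 4, 1, 5, 3, 2
Rank hardness: 5, 4, 1, 3, 2
d = rank(carbon) − rank(hardness): -1, -3, 4, 0, 0; Σd² = 26
ρ = 1 − 6Σd² / [n(n²−1)] = 1 − 6×26 / (5×24) = 1 − 156/120 ≈ -0.300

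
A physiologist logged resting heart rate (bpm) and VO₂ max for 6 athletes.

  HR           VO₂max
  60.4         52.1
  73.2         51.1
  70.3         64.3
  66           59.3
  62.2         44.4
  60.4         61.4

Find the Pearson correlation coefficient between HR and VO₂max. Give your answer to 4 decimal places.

n = 6, Σx = 392.5, Σy = 332.6, Σx² = 25821.49, Σy² = 18717.92, Σxy = 21791.69
nΣxy − ΣxΣy = 130750.14 − 130545.5 = 204.64
nΣx² − (Σx)² = 154928.94 − 154056.25 = 872.69; nΣy² − (Σy)² = 112307.52 − 110622.76 = 1684.76
r = 204.64 / √(872.69 × 1684.76) = 204.64 / 1212.5482 ≈ 0.1688

0.1688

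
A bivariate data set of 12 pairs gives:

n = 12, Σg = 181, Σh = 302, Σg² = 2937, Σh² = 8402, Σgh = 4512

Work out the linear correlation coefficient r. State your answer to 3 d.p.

-0.106

r = (nΣgh − ΣgΣh) / √[(nΣg² − (Σg)²)(nΣh² − (Σh)²)]
Numerator: 12×4512 − 181×302 = -518
Denominator: √[(35244 − 32761)(100824 − 91204)] = √[2483 × 9620] = 4887.3776
r = -518 / 4887.3776 ≈ -0.106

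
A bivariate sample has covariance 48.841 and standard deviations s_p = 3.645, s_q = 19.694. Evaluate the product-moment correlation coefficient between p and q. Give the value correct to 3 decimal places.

0.680

r = Cov(p,q) / (s_p · s_q) = 48.841 / (3.645 × 19.694)
  = 48.841 / 71.7846 ≈ 0.680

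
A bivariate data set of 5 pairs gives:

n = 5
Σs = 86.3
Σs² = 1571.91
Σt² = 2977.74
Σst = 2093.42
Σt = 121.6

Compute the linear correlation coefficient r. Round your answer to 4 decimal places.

r = (nΣst − ΣsΣt) / √[(nΣs² − (Σs)²)(nΣt² − (Σt)²)]
Numerator: 5×2093.42 − 86.3×121.6 = -26.98
Denominator: √[(7859.55 − 7447.69)(14888.7 − 14786.56)] = √[411.86 × 102.14] = 205.1033
r = -26.98 / 205.1033 ≈ -0.1315

-0.1315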